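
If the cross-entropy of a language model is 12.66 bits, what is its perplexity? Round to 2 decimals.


Perplexity formula: PP = 2^H
H = 12.66
PP = 2^12.66
Decompose: 2^12.66 = 2^12 * 2^0.66
2^12 = 4096, 2^0.66 ~ 1.5800826
PP ~ 4096 * 1.5800826 = 6472.0183296
Rounded to 2 decimals: 6472.02

6472.02


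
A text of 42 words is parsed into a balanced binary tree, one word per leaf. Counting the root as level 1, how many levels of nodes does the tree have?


In a balanced binary tree with n leaves the deepest leaf is ceil(log2(n)) edges below the root,
so counting node levels inclusive of root and leaves gives ceil(log2(n)) + 1 levels.
log2(42) = 5.3923
ceil(5.3923) = 6
levels = 6 + 1 = 7

7


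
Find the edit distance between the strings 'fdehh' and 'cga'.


Building DP table for s1='fdehh' (len 5) and s2='cga' (len 3):
       c  g  a
    0  1  2  3
  f 1  1  2  3
  d 2  2  2  3
  e 3  3  3  3
  h 4  4  4  4
  h 5  5  5  5
Edit distance = dp[5][3] = 5

5


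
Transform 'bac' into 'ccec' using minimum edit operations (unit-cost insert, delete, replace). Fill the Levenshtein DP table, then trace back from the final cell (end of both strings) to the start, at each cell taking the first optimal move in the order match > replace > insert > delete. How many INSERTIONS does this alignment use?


Edit distance = 3. Backtracking from cell (3, 4) with preference match > replace > insert > delete,
then listing the resulting alignment 'bac' -> 'ccec' left to right:
  Step 1: insert 'c' [insertion #1]
  Step 2: replace b->c
  Step 3: replace a->e
  Step 4: keep 'c'
Total insertions: 1

1


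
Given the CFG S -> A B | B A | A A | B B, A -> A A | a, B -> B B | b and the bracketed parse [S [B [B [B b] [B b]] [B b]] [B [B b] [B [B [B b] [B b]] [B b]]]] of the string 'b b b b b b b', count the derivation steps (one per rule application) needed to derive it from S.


Every bracketed nonterminal node [X ...] in the tree is produced by exactly one rule application.
Reading the tree off as a leftmost derivation:
  Step 1: S  =>  B B   (applied S -> B B)
  Step 2: B B  =>  B B B   (applied B -> B B)
  Step 3: B B B  =>  B B B B   (applied B -> B B)
  Step 4: B B B B  =>  b B B B   (applied B -> b)
  Step 5: b B B B  =>  b b B B   (applied B -> b)
  Step 6: b b B B  =>  b b b B   (applied B -> b)
  Step 7: b b b B  =>  b b b B B   (applied B -> B B)
  Step 8: b b b B B  =>  b b b b B   (applied B -> b)
  Step 9: b b b b B  =>  b b b b B B   (applied B -> B B)
  Step 10: b b b b B B  =>  b b b b B B B   (applied B -> B B)
  Step 11: b b b b B B B  =>  b b b b b B B   (applied B -> b)
  Step 12: b b b b b B B  =>  b b b b b b B   (applied B -> b)
  Step 13: b b b b b b B  =>  b b b b b b b   (applied B -> b)
Final yield: b b b b b b b
Total rewrite steps: 13

13


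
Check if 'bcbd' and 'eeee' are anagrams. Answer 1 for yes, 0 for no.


Sort characters of 'bcbd': 'bbcd'
Sort characters of 'eeee': 'eeee'
Sorted forms differ -> they are NOT anagrams
Result: 0

0


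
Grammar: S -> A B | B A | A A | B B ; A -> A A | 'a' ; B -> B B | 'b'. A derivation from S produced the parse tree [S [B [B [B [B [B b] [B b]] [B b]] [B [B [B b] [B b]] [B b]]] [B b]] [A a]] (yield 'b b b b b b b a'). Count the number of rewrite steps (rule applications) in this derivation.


Every bracketed nonterminal node [X ...] in the tree is produced by exactly one rule application.
Reading the tree off as a leftmost derivation:
  Step 1: S  =>  B A   (applied S -> B A)
  Step 2: B A  =>  B B A   (applied B -> B B)
  Step 3: B B A  =>  B B B A   (applied B -> B B)
  Step 4: B B B A  =>  B B B B A   (applied B -> B B)
  Step 5: B B B B A  =>  B B B B B A   (applied B -> B B)
  Step 6: B B B B B A  =>  b B B B B A   (applied B -> b)
  Step 7: b B B B B A  =>  b b B B B A   (applied B -> b)
  Step 8: b b B B B A  =>  b b b B B A   (applied B -> b)
  Step 9: b b b B B A  =>  b b b B B B A   (applied B -> B B)
  Step 10: b b b B B B A  =>  b b b B B B B A   (applied B -> B B)
  Step 11: b b b B B B B A  =>  b b b b B B B A   (applied B -> b)
  Step 12: b b b b B B B A  =>  b b b b b B B A   (applied B -> b)
  Step 13: b b b b b B B A  =>  b b b b b b B A   (applied B -> b)
  Step 14: b b b b b b B A  =>  b b b b b b b A   (applied B -> b)
  Step 15: b b b b b b b A  =>  b b b b b b b a   (applied A -> a)
Final yield: b b b b b b b a
Total rewrite steps: 15

15


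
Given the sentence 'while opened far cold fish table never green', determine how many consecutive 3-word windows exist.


Word trigrams from [8] words:
  Trigram 1: (while opened far)
  Trigram 2: (opened far cold)
  Trigram 3: (far cold fish)
  Trigram 4: (cold fish table)
  Trigram 5: (fish table never)
  Trigram 6: (table never green)
Total word trigrams: 8 - 2 = 6

6


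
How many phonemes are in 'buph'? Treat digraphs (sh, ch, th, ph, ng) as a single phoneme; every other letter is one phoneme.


Parsing 'buph' greedily, digraphs first:
  'b' -> consonant phoneme (phonemes so far: 1)
  'u' -> vowel phoneme (phonemes so far: 2)
  'ph' -> digraph (1 consonant phoneme) (phonemes so far: 3)
Total phonemes: 3

3


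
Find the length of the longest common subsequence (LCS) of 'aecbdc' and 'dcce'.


DP table for LCS of 'aecbdc' and 'dcce':
       d  c  c  e
    0  0  0  0  0
  a 0  0  0  0  0
  e 0  0  0  0  1
  c 0  0  1  1  1
  b 0  0  1  1  1
  d 0  1  1  1  1
  c 0  1  2  2  2
LCS: 'cc'
LCS length = 2

2


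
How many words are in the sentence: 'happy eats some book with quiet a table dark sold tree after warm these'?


Counting words by splitting on spaces:
  Word 1: 'happy'
  Word 2: 'eats'
  Word 3: 'some'
  Word 4: 'book'
  Word 5: 'with'
  Word 6: 'quiet'
  Word 7: 'a'
  Word 8: 'table'
  Word 9: 'dark'
  Word 10: 'sold'
  Word 11: 'tree'
  Word 12: 'after'
  Word 13: 'warm'
  Word 14: 'these'
Total words: 14

14


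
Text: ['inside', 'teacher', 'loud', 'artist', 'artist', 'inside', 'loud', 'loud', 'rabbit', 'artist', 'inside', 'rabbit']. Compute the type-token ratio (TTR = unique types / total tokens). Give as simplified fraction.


Tokens: 12
Unique types: ('artist', 'inside', 'loud', 'rabbit', 'teacher') = 5
TTR = 5/12
Already in lowest terms.

5/12


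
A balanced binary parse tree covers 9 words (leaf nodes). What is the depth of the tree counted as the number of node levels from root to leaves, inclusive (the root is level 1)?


In a balanced binary tree with n leaves the deepest leaf is ceil(log2(n)) edges below the root,
so counting node levels inclusive of root and leaves gives ceil(log2(n)) + 1 levels.
log2(9) = 3.1699
ceil(3.1699) = 4
levels = 4 + 1 = 5

5


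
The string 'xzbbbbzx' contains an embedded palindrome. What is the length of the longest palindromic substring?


Scanning 'xzbbbbzx' for palindromic substrings.
Substring at positions 0-7: 'xzbbbbzx'.
Check: reverse('xzbbbbzx') = 'xzbbbbzx' -> palindrome confirmed.
No longer palindromic substring exists; longest length = 8

8


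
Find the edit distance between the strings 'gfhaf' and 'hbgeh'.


Building DP table for s1='gfhaf' (len 5) and s2='hbgeh' (len 5):
       h  b  g  e  h
    0  1  2  3  4  5
  g 1  1  2  2  3  4
  f 2  2  2  3  3  4
  h 3  2  3  3  4  3
  a 4  3  3  4  4  4
  f 5  4  4  4  5  5
Edit distance = dp[5][5] = 5

5


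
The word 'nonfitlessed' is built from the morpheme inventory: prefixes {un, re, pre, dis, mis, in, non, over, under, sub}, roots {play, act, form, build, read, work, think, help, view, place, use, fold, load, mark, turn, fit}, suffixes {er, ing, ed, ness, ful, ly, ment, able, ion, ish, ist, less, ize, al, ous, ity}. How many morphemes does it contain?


Segmenting 'nonfitlessed' against the inventory:
  'non' -> prefix (morpheme 1)
  'fit' -> root (morpheme 2)
  'less' -> suffix (morpheme 3)
  'ed' -> suffix (morpheme 4)
Total morphemes: 4

4


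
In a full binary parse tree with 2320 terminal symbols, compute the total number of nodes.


Leaf nodes (terminals): 2320
Internal nodes = n - 1 = 2320 - 1 = 2319
Total = leaves + internal = 2320 + 2319 = 4639

4639


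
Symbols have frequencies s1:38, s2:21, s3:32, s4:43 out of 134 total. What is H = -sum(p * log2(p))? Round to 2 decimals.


Computing entropy H = -sum(p_i * log2(p_i)):
  s1: p = 38/134 = 0.2836, -p*log2(p) = 0.5156
  s2: p = 21/134 = 0.1567, -p*log2(p) = 0.4190
  s3: p = 32/134 = 0.2388, -p*log2(p) = 0.4934
  s4: p = 43/134 = 0.3209, -p*log2(p) = 0.5262
H = sum of terms = 1.9542
Rounded to 2 decimals: 1.95

1.95


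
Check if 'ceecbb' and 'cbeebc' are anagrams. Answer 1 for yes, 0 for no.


Sort characters of 'ceecbb': 'bbccee'
Sort characters of 'cbeebc': 'bbccee'
Sorted forms match -> they ARE anagrams
Result: 1

1


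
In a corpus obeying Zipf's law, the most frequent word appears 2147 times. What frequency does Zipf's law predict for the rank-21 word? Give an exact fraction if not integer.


Zipf's law: freq(rank) = f1 / rank
f1 = 2147, rank = 21
freq = 2147 / 21
GCD(2147, 21) = 1
Simplified: 2147/21

2147/21


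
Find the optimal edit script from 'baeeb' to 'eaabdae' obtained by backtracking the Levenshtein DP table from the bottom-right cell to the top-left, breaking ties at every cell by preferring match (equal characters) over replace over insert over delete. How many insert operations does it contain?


Edit distance = 6. Backtracking from cell (5, 7) with preference match > replace > insert > delete,
then listing the resulting alignment 'baeeb' -> 'eaabdae' left to right:
  Step 1: insert 'e' [insertion #1]
  Step 2: replace b->a
  Step 3: keep 'a'
  Step 4: insert 'b' [insertion #2]
  Step 5: replace e->d
  Step 6: replace e->a
  Step 7: replace b->e
Total insertions: 2

2


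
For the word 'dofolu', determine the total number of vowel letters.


Scanning each character of 'dofolu':
  Position 1: 'd' -> consonant (running count: 0)
  Position 2: 'o' -> vowel (running count: 1)
  Position 3: 'f' -> consonant (running count: 1)
  Position 4: 'o' -> vowel (running count: 2)
  Position 5: 'l' -> consonant (running count: 2)
  Position 6: 'u' -> vowel (running count: 3)
Total vowels: 3

3


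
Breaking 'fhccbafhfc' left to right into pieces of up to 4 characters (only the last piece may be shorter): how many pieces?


'fhccbafhfc' has 10 characters.
Chunking with max size 4:
  Chunk 1: 'fhcc' (positions 0-3)
  Chunk 2: 'bafh' (positions 4-7)
  Chunk 3: 'fc' (positions 8-9)
Total chunks: ceil(10 / 4) = 3

3


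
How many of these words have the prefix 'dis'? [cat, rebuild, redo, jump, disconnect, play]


Checking each word for prefix 'dis':
  'cat' -> no (count: 0)
  'rebuild' -> no (count: 0)
  'redo' -> no (count: 0)
  'jump' -> no (count: 0)
  'disconnect' -> YES, starts with 'dis' (count: 1)
  'play' -> no (count: 1)
Total with prefix 'dis': 1

1


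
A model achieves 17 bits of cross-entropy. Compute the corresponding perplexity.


Perplexity formula: PP = 2^H
H = 17
PP = 2^17
PP = 2^17 = 131072

131072


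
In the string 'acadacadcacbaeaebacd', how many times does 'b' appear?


Scanning 'acadacadcacbaeaebacd' for 'b':
  Position 11: 'b' -> MATCH (count: 1)
  Position 16: 'b' -> MATCH (count: 2)
Total occurrences of 'b': 2

2


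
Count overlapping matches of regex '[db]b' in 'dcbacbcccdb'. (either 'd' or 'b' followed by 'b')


Pattern: [db]b means either 'd' or 'b' followed by 'b'.
Scanning 'dcbacbcccdb' position-by-position:
  Pos 0: window 'dc' -> no
  Pos 1: window 'cb' -> no
  Pos 2: window 'ba' -> no
  Pos 3: window 'ac' -> no
  Pos 4: window 'cb' -> no
  Pos 5: window 'bc' -> no
  Pos 6: window 'cc' -> no
  Pos 7: window 'cc' -> no
  Pos 8: window 'cd' -> no
  Pos 9: window 'db' -> MATCH
  Pos 10: window 'b' -> no
Total matches: 1

1


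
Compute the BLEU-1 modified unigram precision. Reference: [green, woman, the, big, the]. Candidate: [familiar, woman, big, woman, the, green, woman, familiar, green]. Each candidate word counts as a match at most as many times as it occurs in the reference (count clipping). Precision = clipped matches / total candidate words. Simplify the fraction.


Reference word counts: {'big': 1, 'green': 1, 'the': 2, 'woman': 1}
Checking each candidate word (with clipping):
  'familiar' -> not in reference -> no match (matches: 0)
  'woman' -> in reference (ref count 1, used 1/1) -> match (matches: 1)
  'big' -> in reference (ref count 1, used 1/1) -> match (matches: 2)
  'woman' -> ref count 1 already used up (1/1) -> clipped, no match (matches: 2)
  'the' -> in reference (ref count 2, used 1/2) -> match (matches: 3)
  'green' -> in reference (ref count 1, used 1/1) -> match (matches: 4)
  'woman' -> ref count 1 already used up (1/1) -> clipped, no match (matches: 4)
  'familiar' -> not in reference -> no match (matches: 4)
  'green' -> ref count 1 already used up (1/1) -> clipped, no match (matches: 4)
Clipped matches: 4, Candidate length: 9
Precision = 4/9

4/9


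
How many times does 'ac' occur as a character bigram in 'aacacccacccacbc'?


Scanning 'aacacccacccacbc' for bigram 'ac':
  Position 0: 'aa' -> no
  Position 1: 'ac' -> MATCH
  Position 2: 'ca' -> no
  Position 3: 'ac' -> MATCH
  Position 4: 'cc' -> no
  Position 5: 'cc' -> no
  Position 6: 'ca' -> no
  Position 7: 'ac' -> MATCH
  Position 8: 'cc' -> no
  Position 9: 'cc' -> no
  Position 10: 'ca' -> no
  Position 11: 'ac' -> MATCH
  Position 12: 'cb' -> no
  Position 13: 'bc' -> no
Total matches: 4

4


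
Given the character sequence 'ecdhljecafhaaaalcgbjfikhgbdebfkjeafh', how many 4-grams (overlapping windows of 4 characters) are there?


String 'ecdhljecafhaaaalcgbjfikhgbdebfkjeafh' has length L = 36.
Number of overlapping n-grams = L - n + 1
Substituting: 36 - 4 + 1 = 33

33


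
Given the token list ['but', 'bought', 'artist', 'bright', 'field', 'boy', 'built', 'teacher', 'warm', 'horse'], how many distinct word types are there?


Listing all tokens and tracking unique types:
  Token 1: 'but' -> NEW (unique so far: 1)
  Token 2: 'bought' -> NEW (unique so far: 2)
  Token 3: 'artist' -> NEW (unique so far: 3)
  Token 4: 'bright' -> NEW (unique so far: 4)
  Token 5: 'field' -> NEW (unique so far: 5)
  Token 6: 'boy' -> NEW (unique so far: 6)
  Token 7: 'built' -> NEW (unique so far: 7)
  Token 8: 'teacher' -> NEW (unique so far: 8)
  Token 9: 'warm' -> NEW (unique so far: 9)
  Token 10: 'horse' -> NEW (unique so far: 10)
Unique types: ('artist', 'bought', 'boy', 'bright', 'built', 'but', 'field', 'horse', 'teacher', 'warm')
Vocabulary size: 10

10


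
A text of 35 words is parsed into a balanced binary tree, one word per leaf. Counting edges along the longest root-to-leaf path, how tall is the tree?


In a balanced binary tree with n leaves the deepest leaf is ceil(log2(n)) edges below the root.
log2(35) = 5.1293
ceil(5.1293) = 6
height (edges) = 6

6


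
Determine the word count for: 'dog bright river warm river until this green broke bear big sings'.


Counting words by splitting on spaces:
  Word 1: 'dog'
  Word 2: 'bright'
  Word 3: 'river'
  Word 4: 'warm'
  Word 5: 'river'
  Word 6: 'until'
  Word 7: 'this'
  Word 8: 'green'
  Word 9: 'broke'
  Word 10: 'bear'
  Word 11: 'big'
  Word 12: 'sings'
Total words: 12

12


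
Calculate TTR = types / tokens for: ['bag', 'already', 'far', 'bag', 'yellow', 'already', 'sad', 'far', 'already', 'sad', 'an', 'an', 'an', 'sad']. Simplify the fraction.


Tokens: 14
Unique types: ('already', 'an', 'bag', 'far', 'sad', 'yellow') = 6
TTR = 6/14
Simplify: divide both by 2 -> 3/7
TTR = 3/7

3/7


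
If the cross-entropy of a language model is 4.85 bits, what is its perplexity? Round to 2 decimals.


Perplexity formula: PP = 2^H
H = 4.85
PP = 2^4.85
Decompose: 2^4.85 = 2^4 * 2^0.85
2^4 = 16, 2^0.85 ~ 1.8025009
PP ~ 16 * 1.8025009 = 28.8400144
Rounded to 2 decimals: 28.84

28.84


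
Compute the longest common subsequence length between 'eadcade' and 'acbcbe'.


DP table for LCS of 'eadcade' and 'acbcbe':
       a  c  b  c  b  e
    0  0  0  0  0  0  0
  e 0  0  0  0  0  0  1
  a 0  1  1  1  1  1  1
  d 0  1  1  1  1  1  1
  c 0  1  2  2  2  2  2
  a 0  1  2  2  2  2  2
  d 0  1  2  2  2  2  2
  e 0  1  2  2  2  2  3
LCS: 'ace'
LCS length = 3

3


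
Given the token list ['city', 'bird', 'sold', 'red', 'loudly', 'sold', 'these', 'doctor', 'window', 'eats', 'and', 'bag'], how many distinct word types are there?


Listing all tokens and tracking unique types:
  Token 1: 'city' -> NEW (unique so far: 1)
  Token 2: 'bird' -> NEW (unique so far: 2)
  Token 3: 'sold' -> NEW (unique so far: 3)
  Token 4: 'red' -> NEW (unique so far: 4)
  Token 5: 'loudly' -> NEW (unique so far: 5)
  Token 6: 'sold' -> duplicate (unique so far: 5)
  Token 7: 'these' -> NEW (unique so far: 6)
  Token 8: 'doctor' -> NEW (unique so far: 7)
  Token 9: 'window' -> NEW (unique so far: 8)
  Token 10: 'eats' -> NEW (unique so far: 9)
  Token 11: 'and' -> NEW (unique so far: 10)
  Token 12: 'bag' -> NEW (unique so far: 11)
Unique types: ('and', 'bag', 'bird', 'city', 'doctor', 'eats', 'loudly', 'red', 'sold', 'these', 'window')
Vocabulary size: 11

11


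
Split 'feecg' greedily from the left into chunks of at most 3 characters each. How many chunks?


'feecg' has 5 characters.
Chunking with max size 3:
  Chunk 1: 'fee' (positions 0-2)
  Chunk 2: 'cg' (positions 3-4)
Total chunks: ceil(5 / 3) = 2

2


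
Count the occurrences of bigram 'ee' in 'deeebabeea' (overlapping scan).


Scanning 'deeebabeea' for bigram 'ee':
  Position 0: 'de' -> no
  Position 1: 'ee' -> MATCH
  Position 2: 'ee' -> MATCH
  Position 3: 'eb' -> no
  Position 4: 'ba' -> no
  Position 5: 'ab' -> no
  Position 6: 'be' -> no
  Position 7: 'ee' -> MATCH
  Position 8: 'ea' -> no
Total matches: 3

3


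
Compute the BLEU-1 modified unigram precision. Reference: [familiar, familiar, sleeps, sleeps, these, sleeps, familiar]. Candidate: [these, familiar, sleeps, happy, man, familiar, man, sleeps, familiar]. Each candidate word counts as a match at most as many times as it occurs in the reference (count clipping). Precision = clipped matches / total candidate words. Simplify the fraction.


Reference word counts: {'familiar': 3, 'sleeps': 3, 'these': 1}
Checking each candidate word (with clipping):
  'these' -> in reference (ref count 1, used 1/1) -> match (matches: 1)
  'familiar' -> in reference (ref count 3, used 1/3) -> match (matches: 2)
  'sleeps' -> in reference (ref count 3, used 1/3) -> match (matches: 3)
  'happy' -> not in reference -> no match (matches: 3)
  'man' -> not in reference -> no match (matches: 3)
  'familiar' -> in reference (ref count 3, used 2/3) -> match (matches: 4)
  'man' -> not in reference -> no match (matches: 4)
  'sleeps' -> in reference (ref count 3, used 2/3) -> match (matches: 5)
  'familiar' -> in reference (ref count 3, used 3/3) -> match (matches: 6)
Clipped matches: 6, Candidate length: 9
Precision = 6/9 = 2/3

2/3


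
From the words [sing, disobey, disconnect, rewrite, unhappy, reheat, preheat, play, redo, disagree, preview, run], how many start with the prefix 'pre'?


Checking each word for prefix 'pre':
  'sing' -> no (count: 0)
  'disobey' -> no (count: 0)
  'disconnect' -> no (count: 0)
  'rewrite' -> no (count: 0)
  'unhappy' -> no (count: 0)
  'reheat' -> no (count: 0)
  'preheat' -> YES, starts with 'pre' (count: 1)
  'play' -> no (count: 1)
  'redo' -> no (count: 1)
  'disagree' -> no (count: 1)
  'preview' -> YES, starts with 'pre' (count: 2)
  'run' -> no (count: 2)
Total with prefix 'pre': 2

2


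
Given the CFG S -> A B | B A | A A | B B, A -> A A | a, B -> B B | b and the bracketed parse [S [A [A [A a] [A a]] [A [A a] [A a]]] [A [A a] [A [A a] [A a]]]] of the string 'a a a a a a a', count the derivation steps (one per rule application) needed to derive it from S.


Every bracketed nonterminal node [X ...] in the tree is produced by exactly one rule application.
Reading the tree off as a leftmost derivation:
  Step 1: S  =>  A A   (applied S -> A A)
  Step 2: A A  =>  A A A   (applied A -> A A)
  Step 3: A A A  =>  A A A A   (applied A -> A A)
  Step 4: A A A A  =>  a A A A   (applied A -> a)
  Step 5: a A A A  =>  a a A A   (applied A -> a)
  Step 6: a a A A  =>  a a A A A   (applied A -> A A)
  Step 7: a a A A A  =>  a a a A A   (applied A -> a)
  Step 8: a a a A A  =>  a a a a A   (applied A -> a)
  Step 9: a a a a A  =>  a a a a A A   (applied A -> A A)
  Step 10: a a a a A A  =>  a a a a a A   (applied A -> a)
  Step 11: a a a a a A  =>  a a a a a A A   (applied A -> A A)
  Step 12: a a a a a A A  =>  a a a a a a A   (applied A -> a)
  Step 13: a a a a a a A  =>  a a a a a a a   (applied A -> a)
Final yield: a a a a a a a
Total rewrite steps: 13

13


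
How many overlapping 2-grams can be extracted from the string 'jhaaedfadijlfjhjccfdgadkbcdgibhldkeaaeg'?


String 'jhaaedfadijlfjhjccfdgadkbcdgibhldkeaaeg' has length L = 39.
Number of overlapping n-grams = L - n + 1
Substituting: 39 - 2 + 1 = 38

38


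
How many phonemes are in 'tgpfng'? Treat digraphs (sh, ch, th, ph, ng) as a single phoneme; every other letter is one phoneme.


Parsing 'tgpfng' greedily, digraphs first:
  't' -> consonant phoneme (phonemes so far: 1)
  'g' -> consonant phoneme (phonemes so far: 2)
  'p' -> consonant phoneme (phonemes so far: 3)
  'f' -> consonant phoneme (phonemes so far: 4)
  'ng' -> digraph (1 consonant phoneme) (phonemes so far: 5)
Total phonemes: 5

5


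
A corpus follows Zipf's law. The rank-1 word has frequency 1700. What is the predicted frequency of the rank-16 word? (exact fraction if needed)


Zipf's law: freq(rank) = f1 / rank
f1 = 1700, rank = 16
freq = 1700 / 16
GCD(1700, 16) = 4
Simplified: 425/4

425/4


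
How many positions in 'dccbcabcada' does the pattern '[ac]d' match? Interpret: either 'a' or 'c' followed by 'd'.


Pattern: [ac]d means either 'a' or 'c' followed by 'd'.
Scanning 'dccbcabcada' position-by-position:
  Pos 0: window 'dc' -> no
  Pos 1: window 'cc' -> no
  Pos 2: window 'cb' -> no
  Pos 3: window 'bc' -> no
  Pos 4: window 'ca' -> no
  Pos 5: window 'ab' -> no
  Pos 6: window 'bc' -> no
  Pos 7: window 'ca' -> no
  Pos 8: window 'ad' -> MATCH
  Pos 9: window 'da' -> no
  Pos 10: window 'a' -> no
Total matches: 1

1


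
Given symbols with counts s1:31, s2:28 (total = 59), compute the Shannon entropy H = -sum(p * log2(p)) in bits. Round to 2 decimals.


Computing entropy H = -sum(p_i * log2(p_i)):
  s1: p = 31/59 = 0.5254, -p*log2(p) = 0.4878
  s2: p = 28/59 = 0.4746, -p*log2(p) = 0.5103
H = sum of terms = 0.9981
Rounded to 2 decimals: 1.00

1.00


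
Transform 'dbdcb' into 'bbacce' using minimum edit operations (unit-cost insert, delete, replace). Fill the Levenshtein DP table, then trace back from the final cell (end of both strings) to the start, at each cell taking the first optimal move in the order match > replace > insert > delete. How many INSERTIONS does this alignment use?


Edit distance = 4. Backtracking from cell (5, 6) with preference match > replace > insert > delete,
then listing the resulting alignment 'dbdcb' -> 'bbacce' left to right:
  Step 1: replace d->b
  Step 2: keep 'b'
  Step 3: insert 'a' [insertion #1]
  Step 4: replace d->c
  Step 5: keep 'c'
  Step 6: replace b->e
Total insertions: 1

1


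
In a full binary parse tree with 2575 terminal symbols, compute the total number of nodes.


Leaf nodes (terminals): 2575
Internal nodes = n - 1 = 2575 - 1 = 2574
Total = leaves + internal = 2575 + 2574 = 5149

5149


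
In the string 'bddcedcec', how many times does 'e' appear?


Scanning 'bddcedcec' for 'e':
  Position 4: 'e' -> MATCH (count: 1)
  Position 7: 'e' -> MATCH (count: 2)
Total occurrences of 'e': 2

2


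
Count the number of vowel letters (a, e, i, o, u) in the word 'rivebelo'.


Scanning each character of 'rivebelo':
  Position 1: 'r' -> consonant (running count: 0)
  Position 2: 'i' -> vowel (running count: 1)
  Position 3: 'v' -> consonant (running count: 1)
  Position 4: 'e' -> vowel (running count: 2)
  Position 5: 'b' -> consonant (running count: 2)
  Position 6: 'e' -> vowel (running count: 3)
  Position 7: 'l' -> consonant (running count: 3)
  Position 8: 'o' -> vowel (running count: 4)
Total vowels: 4

4


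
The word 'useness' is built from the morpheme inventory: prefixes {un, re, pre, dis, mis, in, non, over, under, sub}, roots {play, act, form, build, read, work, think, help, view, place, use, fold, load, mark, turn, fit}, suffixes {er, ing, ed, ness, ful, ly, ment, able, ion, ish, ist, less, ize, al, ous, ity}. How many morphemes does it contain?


Segmenting 'useness' against the inventory:
  'use' -> root (morpheme 1)
  'ness' -> suffix (morpheme 2)
Total morphemes: 2

2


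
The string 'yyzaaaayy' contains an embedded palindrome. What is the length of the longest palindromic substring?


Scanning 'yyzaaaayy' for palindromic substrings.
Substring at positions 3-6: 'aaaa'.
Check: reverse('aaaa') = 'aaaa' -> palindrome confirmed.
Neighbouring characters ('z' / 'y') break symmetry, so it cannot extend further.
No longer palindromic substring exists; longest length = 4

4


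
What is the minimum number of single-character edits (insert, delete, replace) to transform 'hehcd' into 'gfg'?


Building DP table for s1='hehcd' (len 5) and s2='gfg' (len 3):
       g  f  g
    0  1  2  3
  h 1  1  2  3
  e 2  2  2  3
  h 3  3  3  3
  c 4  4  4  4
  d 5  5  5  5
Edit distance = dp[5][3] = 5

5


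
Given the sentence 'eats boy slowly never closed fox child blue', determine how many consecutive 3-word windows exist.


Word trigrams from [8] words:
  Trigram 1: (eats boy slowly)
  Trigram 2: (boy slowly never)
  Trigram 3: (slowly never closed)
  Trigram 4: (never closed fox)
  Trigram 5: (closed fox child)
  Trigram 6: (fox child blue)
Total word trigrams: 8 - 2 = 6

6


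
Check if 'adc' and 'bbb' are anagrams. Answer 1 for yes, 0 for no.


Sort characters of 'adc': 'acd'
Sort characters of 'bbb': 'bbb'
Sorted forms differ -> they are NOT anagrams
Result: 0

0


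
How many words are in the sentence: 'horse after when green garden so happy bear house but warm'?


Counting words by splitting on spaces:
  Word 1: 'horse'
  Word 2: 'after'
  Word 3: 'when'
  Word 4: 'green'
  Word 5: 'garden'
  Word 6: 'so'
  Word 7: 'happy'
  Word 8: 'bear'
  Word 9: 'house'
  Word 10: 'but'
  Word 11: 'warm'
Total words: 11

11


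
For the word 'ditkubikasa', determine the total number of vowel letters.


Scanning each character of 'ditkubikasa':
  Position 1: 'd' -> consonant (running count: 0)
  Position 2: 'i' -> vowel (running count: 1)
  Position 3: 't' -> consonant (running count: 1)
  Position 4: 'k' -> consonant (running count: 1)
  Position 5: 'u' -> vowel (running count: 2)
  Position 6: 'b' -> consonant (running count: 2)
  Position 7: 'i' -> vowel (running count: 3)
  Position 8: 'k' -> consonant (running count: 3)
  Position 9: 'a' -> vowel (running count: 4)
  Position 10: 's' -> consonant (running count: 4)
  Position 11: 'a' -> vowel (running count: 5)
Total vowels: 5

5


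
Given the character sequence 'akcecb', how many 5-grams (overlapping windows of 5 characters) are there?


String 'akcecb' has length L = 6.
Number of overlapping n-grams = L - n + 1
Substituting: 6 - 5 + 1 = 2

2


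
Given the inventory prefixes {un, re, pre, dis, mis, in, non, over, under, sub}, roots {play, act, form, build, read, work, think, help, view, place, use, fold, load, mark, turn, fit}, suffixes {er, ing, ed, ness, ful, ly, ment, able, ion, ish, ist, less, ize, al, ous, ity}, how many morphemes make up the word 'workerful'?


Segmenting 'workerful' against the inventory:
  'work' -> root (morpheme 1)
  'er' -> suffix (morpheme 2)
  'ful' -> suffix (morpheme 3)
Total morphemes: 3

3


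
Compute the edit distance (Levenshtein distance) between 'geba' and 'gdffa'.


Building DP table for s1='geba' (len 4) and s2='gdffa' (len 5):
       g  d  f  f  a
    0  1  2  3  4  5
  g 1  0  1  2  3  4
  e 2  1  1  2  3  4
  b 3  2  2  2  3  4
  a 4  3  3  3  3  3
Edit distance = dp[4][5] = 3

3


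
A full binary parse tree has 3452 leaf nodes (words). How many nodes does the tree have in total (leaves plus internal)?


Leaf nodes (terminals): 3452
Internal nodes = n - 1 = 3452 - 1 = 3451
Total = leaves + internal = 3452 + 3451 = 6903

6903


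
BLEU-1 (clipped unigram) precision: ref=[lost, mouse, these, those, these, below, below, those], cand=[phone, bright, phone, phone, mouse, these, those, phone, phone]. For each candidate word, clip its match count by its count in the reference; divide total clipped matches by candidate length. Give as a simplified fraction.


Reference word counts: {'below': 2, 'lost': 1, 'mouse': 1, 'these': 2, 'those': 2}
Checking each candidate word (with clipping):
  'phone' -> not in reference -> no match (matches: 0)
  'bright' -> not in reference -> no match (matches: 0)
  'phone' -> not in reference -> no match (matches: 0)
  'phone' -> not in reference -> no match (matches: 0)
  'mouse' -> in reference (ref count 1, used 1/1) -> match (matches: 1)
  'these' -> in reference (ref count 2, used 1/2) -> match (matches: 2)
  'those' -> in reference (ref count 2, used 1/2) -> match (matches: 3)
  'phone' -> not in reference -> no match (matches: 3)
  'phone' -> not in reference -> no match (matches: 3)
Clipped matches: 3, Candidate length: 9
Precision = 3/9 = 1/3

1/3


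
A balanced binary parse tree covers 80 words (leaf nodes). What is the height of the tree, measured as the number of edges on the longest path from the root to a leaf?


In a balanced binary tree with n leaves the deepest leaf is ceil(log2(n)) edges below the root.
log2(80) = 6.3219
ceil(6.3219) = 7
height (edges) = 7

7


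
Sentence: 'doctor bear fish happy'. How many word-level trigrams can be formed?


Word trigrams from [4] words:
  Trigram 1: (doctor bear fish)
  Trigram 2: (bear fish happy)
Total word trigrams: 4 - 2 = 2

2


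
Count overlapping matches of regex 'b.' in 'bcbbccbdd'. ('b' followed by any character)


Pattern: b. means 'b' followed by any character.
Scanning 'bcbbccbdd' position-by-position:
  Pos 0: window 'bc' -> MATCH
  Pos 1: window 'cb' -> no
  Pos 2: window 'bb' -> MATCH
  Pos 3: window 'bc' -> MATCH
  Pos 4: window 'cc' -> no
  Pos 5: window 'cb' -> no
  Pos 6: window 'bd' -> MATCH
  Pos 7: window 'dd' -> no
  Pos 8: window 'd' -> no
Total matches: 4

4


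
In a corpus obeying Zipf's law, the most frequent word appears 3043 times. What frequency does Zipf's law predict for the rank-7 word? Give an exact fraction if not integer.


Zipf's law: freq(rank) = f1 / rank
f1 = 3043, rank = 7
freq = 3043 / 7
GCD(3043, 7) = 1
Simplified: 3043/7

3043/7


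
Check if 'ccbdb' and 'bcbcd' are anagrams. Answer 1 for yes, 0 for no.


Sort characters of 'ccbdb': 'bbccd'
Sort characters of 'bcbcd': 'bbccd'
Sorted forms match -> they ARE anagrams
Result: 1

1


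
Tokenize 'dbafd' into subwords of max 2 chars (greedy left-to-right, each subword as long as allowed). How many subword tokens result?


'dbafd' has 5 characters.
Chunking with max size 2:
  Chunk 1: 'db' (positions 0-1)
  Chunk 2: 'af' (positions 2-3)
  Chunk 3: 'd' (positions 4-4)
Total chunks: ceil(5 / 2) = 3

3


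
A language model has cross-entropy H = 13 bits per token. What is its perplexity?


Perplexity formula: PP = 2^H
H = 13
PP = 2^13
PP = 2^13 = 8192

8192


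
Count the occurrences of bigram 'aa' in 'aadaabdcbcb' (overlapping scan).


Scanning 'aadaabdcbcb' for bigram 'aa':
  Position 0: 'aa' -> MATCH
  Position 1: 'ad' -> no
  Position 2: 'da' -> no
  Position 3: 'aa' -> MATCH
  Position 4: 'ab' -> no
  Position 5: 'bd' -> no
  Position 6: 'dc' -> no
  Position 7: 'cb' -> no
  Position 8: 'bc' -> no
  Position 9: 'cb' -> no
Total matches: 2

2


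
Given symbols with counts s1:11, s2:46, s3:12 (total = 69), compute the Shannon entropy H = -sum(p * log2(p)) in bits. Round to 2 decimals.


Computing entropy H = -sum(p_i * log2(p_i)):
  s1: p = 11/69 = 0.1594, -p*log2(p) = 0.4223
  s2: p = 46/69 = 0.6667, -p*log2(p) = 0.3900
  s3: p = 12/69 = 0.1739, -p*log2(p) = 0.4389
H = sum of terms = 1.2512
Rounded to 2 decimals: 1.25

1.25


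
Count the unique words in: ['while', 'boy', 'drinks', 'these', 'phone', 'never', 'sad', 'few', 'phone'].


Listing all tokens and tracking unique types:
  Token 1: 'while' -> NEW (unique so far: 1)
  Token 2: 'boy' -> NEW (unique so far: 2)
  Token 3: 'drinks' -> NEW (unique so far: 3)
  Token 4: 'these' -> NEW (unique so far: 4)
  Token 5: 'phone' -> NEW (unique so far: 5)
  Token 6: 'never' -> NEW (unique so far: 6)
  Token 7: 'sad' -> NEW (unique so far: 7)
  Token 8: 'few' -> NEW (unique so far: 8)
  Token 9: 'phone' -> duplicate (unique so far: 8)
Unique types: ('boy', 'drinks', 'few', 'never', 'phone', 'sad', 'these', 'while')
Vocabulary size: 8

8


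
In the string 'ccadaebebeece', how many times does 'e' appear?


Scanning 'ccadaebebeece' for 'e':
  Position 5: 'e' -> MATCH (count: 1)
  Position 7: 'e' -> MATCH (count: 2)
  Position 9: 'e' -> MATCH (count: 3)
  Position 10: 'e' -> MATCH (count: 4)
  Position 12: 'e' -> MATCH (count: 5)
Total occurrences of 'e': 5

5


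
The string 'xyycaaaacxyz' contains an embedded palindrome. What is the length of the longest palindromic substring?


Scanning 'xyycaaaacxyz' for palindromic substrings.
Substring at positions 3-8: 'caaaac'.
Check: reverse('caaaac') = 'caaaac' -> palindrome confirmed.
Neighbouring characters ('y' / 'x') break symmetry, so it cannot extend further.
No longer palindromic substring exists; longest length = 6

6


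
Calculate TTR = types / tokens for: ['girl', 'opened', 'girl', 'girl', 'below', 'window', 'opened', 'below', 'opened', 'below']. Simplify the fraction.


Tokens: 10
Unique types: ('below', 'girl', 'opened', 'window') = 4
TTR = 4/10
Simplify: divide both by 2 -> 2/5
TTR = 2/5

2/5


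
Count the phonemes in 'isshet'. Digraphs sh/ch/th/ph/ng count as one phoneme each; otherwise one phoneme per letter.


Parsing 'isshet' greedily, digraphs first:
  'i' -> vowel phoneme (phonemes so far: 1)
  's' -> consonant phoneme (phonemes so far: 2)
  'sh' -> digraph (1 consonant phoneme) (phonemes so far: 3)
  'e' -> vowel phoneme (phonemes so far: 4)
  't' -> consonant phoneme (phonemes so far: 5)
Total phonemes: 5

5


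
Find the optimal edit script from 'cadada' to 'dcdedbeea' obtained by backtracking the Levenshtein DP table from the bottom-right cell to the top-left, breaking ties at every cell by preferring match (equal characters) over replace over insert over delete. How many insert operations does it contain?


Edit distance = 6. Backtracking from cell (6, 9) with preference match > replace > insert > delete,
then listing the resulting alignment 'cadada' -> 'dcdedbeea' left to right:
  Step 1: insert 'd' [insertion #1]
  Step 2: keep 'c'
  Step 3: insert 'd' [insertion #2]
  Step 4: replace a->e
  Step 5: keep 'd'
  Step 6: insert 'b' [insertion #3]
  Step 7: replace a->e
  Step 8: replace d->e
  Step 9: keep 'a'
Total insertions: 3

3


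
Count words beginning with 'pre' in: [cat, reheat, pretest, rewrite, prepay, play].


Checking each word for prefix 'pre':
  'cat' -> no (count: 0)
  'reheat' -> no (count: 0)
  'pretest' -> YES, starts with 'pre' (count: 1)
  'rewrite' -> no (count: 1)
  'prepay' -> YES, starts with 'pre' (count: 2)
  'play' -> no (count: 2)
Total with prefix 'pre': 2

2


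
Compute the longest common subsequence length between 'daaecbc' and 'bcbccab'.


DP table for LCS of 'daaecbc' and 'bcbccab':
       b  c  b  c  c  a  b
    0  0  0  0  0  0  0  0
  d 0  0  0  0  0  0  0  0
  a 0  0  0  0  0  0  1  1
  a 0  0  0  0  0  0  1  1
  e 0  0  0  0  0  0  1  1
  c 0  0  1  1  1  1  1  1
  b 0  1  1  2  2  2  2  2
  c 0  1  2  2  3  3  3  3
LCS: 'cbc'
LCS length = 3

3


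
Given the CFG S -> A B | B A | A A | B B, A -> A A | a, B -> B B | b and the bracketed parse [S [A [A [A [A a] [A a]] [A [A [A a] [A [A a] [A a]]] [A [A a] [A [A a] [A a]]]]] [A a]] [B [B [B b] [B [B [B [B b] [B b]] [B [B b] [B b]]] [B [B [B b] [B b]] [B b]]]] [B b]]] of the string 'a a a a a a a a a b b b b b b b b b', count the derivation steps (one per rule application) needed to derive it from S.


Every bracketed nonterminal node [X ...] in the tree is produced by exactly one rule application.
Reading the tree off as a leftmost derivation:
  Step 1: S  =>  A B   (applied S -> A B)
  Step 2: A B  =>  A A B   (applied A -> A A)
  Step 3: A A B  =>  A A A B   (applied A -> A A)
  Step 4: A A A B  =>  A A A A B   (applied A -> A A)
  Step 5: A A A A B  =>  a A A A B   (applied A -> a)
  Step 6: a A A A B  =>  a a A A B   (applied A -> a)
  Step 7: a a A A B  =>  a a A A A B   (applied A -> A A)
  Step 8: a a A A A B  =>  a a A A A A B   (applied A -> A A)
  Step 9: a a A A A A B  =>  a a a A A A B   (applied A -> a)
  Step 10: a a a A A A B  =>  a a a A A A A B   (applied A -> A A)
  Step 11: a a a A A A A B  =>  a a a a A A A B   (applied A -> a)
  Step 12: a a a a A A A B  =>  a a a a a A A B   (applied A -> a)
  Step 13: a a a a a A A B  =>  a a a a a A A A B   (applied A -> A A)
  Step 14: a a a a a A A A B  =>  a a a a a a A A B   (applied A -> a)
  Step 15: a a a a a a A A B  =>  a a a a a a A A A B   (applied A -> A A)
  Step 16: a a a a a a A A A B  =>  a a a a a a a A A B   (applied A -> a)
  Step 17: a a a a a a a A A B  =>  a a a a a a a a A B   (applied A -> a)
  Step 18: a a a a a a a a A B  =>  a a a a a a a a a B   (applied A -> a)
  Step 19: a a a a a a a a a B  =>  a a a a a a a a a B B   (applied B -> B B)
  Step 20: a a a a a a a a a B B  =>  a a a a a a a a a B B B   (applied B -> B B)
  Step 21: a a a a a a a a a B B B  =>  a a a a a a a a a b B B   (applied B -> b)
  Step 22: a a a a a a a a a b B B  =>  a a a a a a a a a b B B B   (applied B -> B B)
  Step 23: a a a a a a a a a b B B B  =>  a a a a a a a a a b B B B B   (applied B -> B B)
  Step 24: a a a a a a a a a b B B B B  =>  a a a a a a a a a b B B B B B   (applied B -> B B)
  Step 25: a a a a a a a a a b B B B B B  =>  a a a a a a a a a b b B B B B   (applied B -> b)
  Step 26: a a a a a a a a a b b B B B B  =>  a a a a a a a a a b b b B B B   (applied B -> b)
  Step 27: a a a a a a a a a b b b B B B  =>  a a a a a a a a a b b b B B B B   (applied B -> B B)
  Step 28: a a a a a a a a a b b b B B B B  =>  a a a a a a a a a b b b b B B B   (applied B -> b)
  Step 29: a a a a a a a a a b b b b B B B  =>  a a a a a a a a a b b b b b B B   (applied B -> b)
  Step 30: a a a a a a a a a b b b b b B B  =>  a a a a a a a a a b b b b b B B B   (applied B -> B B)
  Step 31: a a a a a a a a a b b b b b B B B  =>  a a a a a a a a a b b b b b B B B B   (applied B -> B B)
  Step 32: a a a a a a a a a b b b b b B B B B  =>  a a a a a a a a a b b b b b b B B B   (applied B -> b)
  Step 33: a a a a a a a a a b b b b b b B B B  =>  a a a a a a a a a b b b b b b b B B   (applied B -> b)
  Step 34: a a a a a a a a a b b b b b b b B B  =>  a a a a a a a a a b b b b b b b b B   (applied B -> b)
  Step 35: a a a a a a a a a b b b b b b b b B  =>  a a a a a a a a a b b b b b b b b b   (applied B -> b)
Final yield: a a a a a a a a a b b b b b b b b b
Total rewrite steps: 35

35


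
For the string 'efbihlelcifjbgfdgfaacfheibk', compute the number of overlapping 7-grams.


String 'efbihlelcifjbgfdgfaacfheibk' has length L = 27.
Number of overlapping n-grams = L - n + 1
Substituting: 27 - 7 + 1 = 21

21


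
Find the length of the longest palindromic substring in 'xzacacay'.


Scanning 'xzacacay' for palindromic substrings.
Substring at positions 2-6: 'acaca'.
Check: reverse('acaca') = 'acaca' -> palindrome confirmed.
Neighbouring characters ('z' / 'y') break symmetry, so it cannot extend further.
No longer palindromic substring exists; longest length = 5

5


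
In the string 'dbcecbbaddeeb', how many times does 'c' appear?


Scanning 'dbcecbbaddeeb' for 'c':
  Position 2: 'c' -> MATCH (count: 1)
  Position 4: 'c' -> MATCH (count: 2)
Total occurrences of 'c': 2

2


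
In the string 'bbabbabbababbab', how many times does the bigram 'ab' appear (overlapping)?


Scanning 'bbabbabbababbab' for bigram 'ab':
  Position 0: 'bb' -> no
  Position 1: 'ba' -> no
  Position 2: 'ab' -> MATCH
  Position 3: 'bb' -> no
  Position 4: 'ba' -> no
  Position 5: 'ab' -> MATCH
  Position 6: 'bb' -> no
  Position 7: 'ba' -> no
  Position 8: 'ab' -> MATCH
  Position 9: 'ba' -> no
  Position 10: 'ab' -> MATCH
  Position 11: 'bb' -> no
  Position 12: 'ba' -> no
  Position 13: 'ab' -> MATCH
Total matches: 5

5
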